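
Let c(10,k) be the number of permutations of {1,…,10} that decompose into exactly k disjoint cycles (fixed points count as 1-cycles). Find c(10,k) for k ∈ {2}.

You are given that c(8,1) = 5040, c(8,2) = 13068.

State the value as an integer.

[9] T[9,1]:8*5040+0=40320 · T[9,2]:8*13068+5040=109584
[10] T[10,2]:9*109584+40320=1026576
Read c(10,2) = 1026576.

1026576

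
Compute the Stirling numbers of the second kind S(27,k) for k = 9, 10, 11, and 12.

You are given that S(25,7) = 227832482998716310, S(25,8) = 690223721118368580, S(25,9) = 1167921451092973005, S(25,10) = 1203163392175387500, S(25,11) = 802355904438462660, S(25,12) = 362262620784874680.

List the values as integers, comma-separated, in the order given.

i=26: T(26,8)=227832482998716310+8·690223721118368580=5749622251945664950 | T(26,9)=690223721118368580+9·1167921451092973005=11201516780955125625 | T(26,10)=1167921451092973005+10·1203163392175387500=13199555372846848005 | T(26,11)=1203163392175387500+11·802355904438462660=10029078340998476760 | T(26,12)=802355904438462660+12·362262620784874680=5149507353856958820
i=27: T(27,9)=5749622251945664950+9·11201516780955125625=106563273280541795575 | T(27,10)=11201516780955125625+10·13199555372846848005=143197070509423605675 | T(27,11)=13199555372846848005+11·10029078340998476760=123519417123830092365 | T(27,12)=10029078340998476760+12·5149507353856958820=71823166587281982600
Read S(27,9) = 106563273280541795575, S(27,10) = 143197070509423605675, S(27,11) = 123519417123830092365, S(27,12) = 71823166587281982600.

106563273280541795575, 143197070509423605675, 123519417123830092365, 71823166587281982600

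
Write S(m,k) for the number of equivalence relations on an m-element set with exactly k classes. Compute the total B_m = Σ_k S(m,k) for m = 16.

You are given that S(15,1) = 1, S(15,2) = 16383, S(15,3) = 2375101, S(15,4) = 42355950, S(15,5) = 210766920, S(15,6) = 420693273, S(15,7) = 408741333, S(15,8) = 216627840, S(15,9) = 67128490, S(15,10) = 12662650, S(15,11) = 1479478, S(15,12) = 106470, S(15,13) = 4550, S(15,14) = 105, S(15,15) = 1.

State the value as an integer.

r16: T_16,1=1×1+0=1; T_16,2=2×16383+1=32767; T_16,3=3×2375101+16383=7141686; T_16,4=4×42355950+2375101=171798901; T_16,5=5×210766920+42355950=1096190550; T_16,6=6×420693273+210766920=2734926558; T_16,7=7×408741333+420693273=3281882604; T_16,8=8×216627840+408741333=2141764053; T_16,9=9×67128490+216627840=820784250; T_16,10=10×12662650+67128490=193754990; T_16,11=11×1479478+12662650=28936908; T_16,12=12×106470+1479478=2757118; T_16,13=13×4550+106470=165620; T_16,14=14×105+4550=6020; T_16,15=15×1+105=120; T_16,16=16×0+1=1
B_16 = ΣS(16,k) = 1+32767+7141686+171798901+1096190550+2734926558+3281882604+2141764053+820784250+193754990+28936908+2757118+165620+6020+120+1 = 10480142147

10480142147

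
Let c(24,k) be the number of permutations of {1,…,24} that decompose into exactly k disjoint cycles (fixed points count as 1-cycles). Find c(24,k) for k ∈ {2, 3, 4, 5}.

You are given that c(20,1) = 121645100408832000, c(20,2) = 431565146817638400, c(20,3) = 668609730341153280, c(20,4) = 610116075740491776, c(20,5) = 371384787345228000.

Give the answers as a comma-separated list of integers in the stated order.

96538966652493066240000, 159539850276066860544000, 157375898285941510732800, 105005310755917452984576

row 21: T[21][1]=20·121645100408832000+0=2432902008176640000  T[21][2]=20·431565146817638400+121645100408832000=8752948036761600000  T[21][3]=20·668609730341153280+431565146817638400=13803759753640704000  T[21][4]=20·610116075740491776+668609730341153280=12870931245150988800  T[21][5]=20·371384787345228000+610116075740491776=8037811822645051776
row 22: T[22][1]=21·2432902008176640000+0=51090942171709440000  T[22][2]=21·8752948036761600000+2432902008176640000=186244810780170240000  T[22][3]=21·13803759753640704000+8752948036761600000=298631902863216384000  T[22][4]=21·12870931245150988800+13803759753640704000=284093315901811468800  T[22][5]=21·8037811822645051776+12870931245150988800=181664979520697076096
row 23: T[23][1]=22·51090942171709440000+0=1124000727777607680000  T[23][2]=22·186244810780170240000+51090942171709440000=4148476779335454720000  T[23][3]=22·298631902863216384000+186244810780170240000=6756146673770930688000  T[23][4]=22·284093315901811468800+298631902863216384000=6548684852703068697600  T[23][5]=22·181664979520697076096+284093315901811468800=4280722865357147142912
row 24: T[24][2]=23·4148476779335454720000+1124000727777607680000=96538966652493066240000  T[24][3]=23·6756146673770930688000+4148476779335454720000=159539850276066860544000  T[24][4]=23·6548684852703068697600+6756146673770930688000=157375898285941510732800  T[24][5]=23·4280722865357147142912+6548684852703068697600=105005310755917452984576
Read c(24,2) = 96538966652493066240000, c(24,3) = 159539850276066860544000, c(24,4) = 157375898285941510732800, c(24,5) = 105005310755917452984576.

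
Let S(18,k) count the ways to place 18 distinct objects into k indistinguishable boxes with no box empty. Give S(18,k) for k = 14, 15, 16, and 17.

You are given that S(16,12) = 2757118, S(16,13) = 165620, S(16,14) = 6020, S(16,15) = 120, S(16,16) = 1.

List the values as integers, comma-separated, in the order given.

8408778, 367200, 9996, 153

@17  (17,13):165620·13+2757118→4910178, (17,14):6020·14+165620→249900, (17,15):120·15+6020→7820, (17,16):1·16+120→136, (17,17):0·17+1→1
@18  (18,14):249900·14+4910178→8408778, (18,15):7820·15+249900→367200, (18,16):136·16+7820→9996, (18,17):1·17+136→153
Read S(18,14) = 8408778, S(18,15) = 367200, S(18,16) = 9996, S(18,17) = 153.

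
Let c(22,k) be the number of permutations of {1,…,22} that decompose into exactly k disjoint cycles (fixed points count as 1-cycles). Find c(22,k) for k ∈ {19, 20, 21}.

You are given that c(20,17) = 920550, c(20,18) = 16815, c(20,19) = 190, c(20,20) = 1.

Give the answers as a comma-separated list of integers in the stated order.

@21  (21,18):16815·20+920550→1256850, (21,19):190·20+16815→20615, (21,20):1·20+190→210, (21,21):0·20+1→1
@22  (22,19):20615·21+1256850→1689765, (22,20):210·21+20615→25025, (22,21):1·21+210→231
Read c(22,19) = 1689765, c(22,20) = 25025, c(22,21) = 231.

1689765, 25025, 231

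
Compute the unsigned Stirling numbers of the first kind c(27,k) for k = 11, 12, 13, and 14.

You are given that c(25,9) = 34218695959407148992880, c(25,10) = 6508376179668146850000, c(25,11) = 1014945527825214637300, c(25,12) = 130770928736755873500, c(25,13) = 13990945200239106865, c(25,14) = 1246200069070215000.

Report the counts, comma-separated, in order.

[26] T[26,10]:25*6508376179668146850000+34218695959407148992880=196928100451110820242880 · T[26,11]:25*1014945527825214637300+6508376179668146850000=31882014375298512782500 · T[26,12]:25*130770928736755873500+1014945527825214637300=4284218746244111474800 · T[26,13]:25*13990945200239106865+130770928736755873500=480544558742733545125 · T[26,14]:25*1246200069070215000+13990945200239106865=45145946926994481865
[27] T[27,11]:26*31882014375298512782500+196928100451110820242880=1025860474208872152587880 · T[27,12]:26*4284218746244111474800+31882014375298512782500=143271701777645411127300 · T[27,13]:26*480544558742733545125+4284218746244111474800=16778377273555183648050 · T[27,14]:26*45145946926994481865+480544558742733545125=1654339178844590073615
Read c(27,11) = 1025860474208872152587880, c(27,12) = 143271701777645411127300, c(27,13) = 16778377273555183648050, c(27,14) = 1654339178844590073615.

1025860474208872152587880, 143271701777645411127300, 16778377273555183648050, 1654339178844590073615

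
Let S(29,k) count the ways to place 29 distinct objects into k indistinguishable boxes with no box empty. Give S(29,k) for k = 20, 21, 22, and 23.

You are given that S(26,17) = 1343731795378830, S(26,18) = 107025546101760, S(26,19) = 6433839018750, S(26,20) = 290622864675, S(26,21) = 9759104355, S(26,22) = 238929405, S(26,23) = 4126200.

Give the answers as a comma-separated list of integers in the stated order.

row 27: T[27][18]=18·107025546101760+1343731795378830=3270191625210510  T[27][19]=19·6433839018750+107025546101760=229268487458010  T[27][20]=20·290622864675+6433839018750=12246296312250  T[27][21]=21·9759104355+290622864675=495564056130  T[27][22]=22·238929405+9759104355=15015551265  T[27][23]=23·4126200+238929405=333832005
row 28: T[28][19]=19·229268487458010+3270191625210510=7626292886912700  T[28][20]=20·12246296312250+229268487458010=474194413703010  T[28][21]=21·495564056130+12246296312250=22653141490980  T[28][22]=22·15015551265+495564056130=825906183960  T[28][23]=23·333832005+15015551265=22693687380
row 29: T[29][20]=20·474194413703010+7626292886912700=17110181160972900  T[29][21]=21·22653141490980+474194413703010=949910385013590  T[29][22]=22·825906183960+22653141490980=40823077538100  T[29][23]=23·22693687380+825906183960=1347860993700
Read S(29,20) = 17110181160972900, S(29,21) = 949910385013590, S(29,22) = 40823077538100, S(29,23) = 1347860993700.

17110181160972900, 949910385013590, 40823077538100, 1347860993700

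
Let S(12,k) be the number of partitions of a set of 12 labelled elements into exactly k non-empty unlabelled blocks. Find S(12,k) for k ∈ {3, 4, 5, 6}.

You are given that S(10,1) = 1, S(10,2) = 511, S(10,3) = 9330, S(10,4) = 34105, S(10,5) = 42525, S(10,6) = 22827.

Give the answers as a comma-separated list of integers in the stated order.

i=11: T(11,2)=1+2·511=1023 | T(11,3)=511+3·9330=28501 | T(11,4)=9330+4·34105=145750 | T(11,5)=34105+5·42525=246730 | T(11,6)=42525+6·22827=179487
i=12: T(12,3)=1023+3·28501=86526 | T(12,4)=28501+4·145750=611501 | T(12,5)=145750+5·246730=1379400 | T(12,6)=246730+6·179487=1323652
Read S(12,3) = 86526, S(12,4) = 611501, S(12,5) = 1379400, S(12,6) = 1323652.

86526, 611501, 1379400, 1323652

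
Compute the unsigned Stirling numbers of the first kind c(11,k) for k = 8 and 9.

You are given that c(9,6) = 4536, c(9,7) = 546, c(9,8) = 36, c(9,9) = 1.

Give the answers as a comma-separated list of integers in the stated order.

18150, 1320

row 10: T[10][7]=9·546+4536=9450  T[10][8]=9·36+546=870  T[10][9]=9·1+36=45
row 11: T[11][8]=10·870+9450=18150  T[11][9]=10·45+870=1320
Read c(11,8) = 18150, c(11,9) = 1320.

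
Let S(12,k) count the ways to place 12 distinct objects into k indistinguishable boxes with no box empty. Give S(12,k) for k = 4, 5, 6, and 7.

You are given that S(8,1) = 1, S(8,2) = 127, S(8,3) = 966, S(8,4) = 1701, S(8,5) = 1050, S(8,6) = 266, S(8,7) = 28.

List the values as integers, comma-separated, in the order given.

611501, 1379400, 1323652, 627396

@9  (9,1):1·1+0→1, (9,2):127·2+1→255, (9,3):966·3+127→3025, (9,4):1701·4+966→7770, (9,5):1050·5+1701→6951, (9,6):266·6+1050→2646, (9,7):28·7+266→462
@10  (10,2):255·2+1→511, (10,3):3025·3+255→9330, (10,4):7770·4+3025→34105, (10,5):6951·5+7770→42525, (10,6):2646·6+6951→22827, (10,7):462·7+2646→5880
@11  (11,3):9330·3+511→28501, (11,4):34105·4+9330→145750, (11,5):42525·5+34105→246730, (11,6):22827·6+42525→179487, (11,7):5880·7+22827→63987
@12  (12,4):145750·4+28501→611501, (12,5):246730·5+145750→1379400, (12,6):179487·6+246730→1323652, (12,7):63987·7+179487→627396
Read S(12,4) = 611501, S(12,5) = 1379400, S(12,6) = 1323652, S(12,7) = 627396.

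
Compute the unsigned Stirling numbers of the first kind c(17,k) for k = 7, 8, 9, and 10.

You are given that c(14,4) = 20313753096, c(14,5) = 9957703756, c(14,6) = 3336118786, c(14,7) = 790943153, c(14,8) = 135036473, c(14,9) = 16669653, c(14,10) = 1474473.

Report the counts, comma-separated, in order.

r15: T_15,5=14×9957703756+20313753096=159721605680; T_15,6=14×3336118786+9957703756=56663366760; T_15,7=14×790943153+3336118786=14409322928; T_15,8=14×135036473+790943153=2681453775; T_15,9=14×16669653+135036473=368411615; T_15,10=14×1474473+16669653=37312275
r16: T_16,6=15×56663366760+159721605680=1009672107080; T_16,7=15×14409322928+56663366760=272803210680; T_16,8=15×2681453775+14409322928=54631129553; T_16,9=15×368411615+2681453775=8207628000; T_16,10=15×37312275+368411615=928095740
r17: T_17,7=16×272803210680+1009672107080=5374523477960; T_17,8=16×54631129553+272803210680=1146901283528; T_17,9=16×8207628000+54631129553=185953177553; T_17,10=16×928095740+8207628000=23057159840
Read c(17,7) = 5374523477960, c(17,8) = 1146901283528, c(17,9) = 185953177553, c(17,10) = 23057159840.

5374523477960, 1146901283528, 185953177553, 23057159840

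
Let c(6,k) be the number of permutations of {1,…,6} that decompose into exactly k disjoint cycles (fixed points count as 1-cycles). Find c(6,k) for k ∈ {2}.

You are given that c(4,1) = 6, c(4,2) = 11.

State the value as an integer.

r5: T_5,1=4×6+0=24; T_5,2=4×11+6=50
r6: T_6,2=5×50+24=274
Read c(6,2) = 274.

274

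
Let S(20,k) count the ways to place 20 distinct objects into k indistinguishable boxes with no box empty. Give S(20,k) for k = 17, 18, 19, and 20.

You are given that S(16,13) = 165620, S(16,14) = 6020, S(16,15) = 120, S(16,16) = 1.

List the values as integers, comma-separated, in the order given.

741285, 15675, 190, 1

row 17: T[17][14]=14·6020+165620=249900  T[17][15]=15·120+6020=7820  T[17][16]=16·1+120=136  T[17][17]=17·0+1=1
row 18: T[18][15]=15·7820+249900=367200  T[18][16]=16·136+7820=9996  T[18][17]=17·1+136=153  T[18][18]=18·0+1=1
row 19: T[19][16]=16·9996+367200=527136  T[19][17]=17·153+9996=12597  T[19][18]=18·1+153=171  T[19][19]=19·0+1=1
row 20: T[20][17]=17·12597+527136=741285  T[20][18]=18·171+12597=15675  T[20][19]=19·1+171=190  T[20][20]=20·0+1=1
Read S(20,17) = 741285, S(20,18) = 15675, S(20,19) = 190, S(20,20) = 1.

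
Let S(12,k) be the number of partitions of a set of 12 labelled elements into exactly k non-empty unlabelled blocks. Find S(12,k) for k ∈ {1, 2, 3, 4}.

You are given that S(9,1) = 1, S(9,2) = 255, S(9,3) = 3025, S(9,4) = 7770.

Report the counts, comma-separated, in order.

row 10: T[10][1]=1·1+0=1  T[10][2]=2·255+1=511  T[10][3]=3·3025+255=9330  T[10][4]=4·7770+3025=34105
row 11: T[11][1]=1·1+0=1  T[11][2]=2·511+1=1023  T[11][3]=3·9330+511=28501  T[11][4]=4·34105+9330=145750
row 12: T[12][1]=1·1+0=1  T[12][2]=2·1023+1=2047  T[12][3]=3·28501+1023=86526  T[12][4]=4·145750+28501=611501
Read S(12,1) = 1, S(12,2) = 2047, S(12,3) = 86526, S(12,4) = 611501.

1, 2047, 86526, 611501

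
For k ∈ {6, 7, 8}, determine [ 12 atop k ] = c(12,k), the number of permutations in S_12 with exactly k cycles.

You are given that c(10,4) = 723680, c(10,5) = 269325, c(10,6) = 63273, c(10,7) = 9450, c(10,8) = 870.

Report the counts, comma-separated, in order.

[11] T[11,5]:10*269325+723680=3416930 · T[11,6]:10*63273+269325=902055 · T[11,7]:10*9450+63273=157773 · T[11,8]:10*870+9450=18150
[12] T[12,6]:11*902055+3416930=13339535 · T[12,7]:11*157773+902055=2637558 · T[12,8]:11*18150+157773=357423
Read c(12,6) = 13339535, c(12,7) = 2637558, c(12,8) = 357423.

13339535, 2637558, 357423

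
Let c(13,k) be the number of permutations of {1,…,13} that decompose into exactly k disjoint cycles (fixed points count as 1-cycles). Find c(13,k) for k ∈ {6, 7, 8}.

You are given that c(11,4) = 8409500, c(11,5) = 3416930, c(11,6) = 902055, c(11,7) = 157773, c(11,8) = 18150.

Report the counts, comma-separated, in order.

206070150, 44990231, 6926634

r12: T_12,5=11×3416930+8409500=45995730; T_12,6=11×902055+3416930=13339535; T_12,7=11×157773+902055=2637558; T_12,8=11×18150+157773=357423
r13: T_13,6=12×13339535+45995730=206070150; T_13,7=12×2637558+13339535=44990231; T_13,8=12×357423+2637558=6926634
Read c(13,6) = 206070150, c(13,7) = 44990231, c(13,8) = 6926634.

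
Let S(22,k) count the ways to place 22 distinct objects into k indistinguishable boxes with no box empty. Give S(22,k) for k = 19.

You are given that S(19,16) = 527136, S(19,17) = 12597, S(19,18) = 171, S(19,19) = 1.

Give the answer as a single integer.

i=20: T(20,17)=527136+17·12597=741285 | T(20,18)=12597+18·171=15675 | T(20,19)=171+19·1=190
i=21: T(21,18)=741285+18·15675=1023435 | T(21,19)=15675+19·190=19285
i=22: T(22,19)=1023435+19·19285=1389850
Read S(22,19) = 1389850.

1389850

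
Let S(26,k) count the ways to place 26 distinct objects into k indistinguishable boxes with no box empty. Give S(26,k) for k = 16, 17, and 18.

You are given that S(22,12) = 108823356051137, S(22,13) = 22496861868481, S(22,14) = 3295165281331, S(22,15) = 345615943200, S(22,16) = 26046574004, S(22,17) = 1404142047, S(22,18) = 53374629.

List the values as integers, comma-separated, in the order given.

12725877242482560, 1343731795378830, 107025546101760

@23  (23,13):22496861868481·13+108823356051137→401282560341390, (23,14):3295165281331·14+22496861868481→68629175807115, (23,15):345615943200·15+3295165281331→8479404429331, (23,16):26046574004·16+345615943200→762361127264, (23,17):1404142047·17+26046574004→49916988803, (23,18):53374629·18+1404142047→2364885369
@24  (24,14):68629175807115·14+401282560341390→1362091021641000, (24,15):8479404429331·15+68629175807115→195820242247080, (24,16):762361127264·16+8479404429331→20677182465555, (24,17):49916988803·17+762361127264→1610949936915, (24,18):2364885369·18+49916988803→92484925445
@25  (25,15):195820242247080·15+1362091021641000→4299394655347200, (25,16):20677182465555·16+195820242247080→526655161695960, (25,17):1610949936915·17+20677182465555→48063331393110, (25,18):92484925445·18+1610949936915→3275678594925
@26  (26,16):526655161695960·16+4299394655347200→12725877242482560, (26,17):48063331393110·17+526655161695960→1343731795378830, (26,18):3275678594925·18+48063331393110→107025546101760
Read S(26,16) = 12725877242482560, S(26,17) = 1343731795378830, S(26,18) = 107025546101760.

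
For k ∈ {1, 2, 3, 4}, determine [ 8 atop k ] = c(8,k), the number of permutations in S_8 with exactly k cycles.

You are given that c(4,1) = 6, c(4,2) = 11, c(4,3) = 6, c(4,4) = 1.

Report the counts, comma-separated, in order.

5040, 13068, 13132, 6769

i=5: T(5,1)=0+4·6=24 | T(5,2)=6+4·11=50 | T(5,3)=11+4·6=35 | T(5,4)=6+4·1=10
i=6: T(6,1)=0+5·24=120 | T(6,2)=24+5·50=274 | T(6,3)=50+5·35=225 | T(6,4)=35+5·10=85
i=7: T(7,1)=0+6·120=720 | T(7,2)=120+6·274=1764 | T(7,3)=274+6·225=1624 | T(7,4)=225+6·85=735
i=8: T(8,1)=0+7·720=5040 | T(8,2)=720+7·1764=13068 | T(8,3)=1764+7·1624=13132 | T(8,4)=1624+7·735=6769
Read c(8,1) = 5040, c(8,2) = 13068, c(8,3) = 13132, c(8,4) = 6769.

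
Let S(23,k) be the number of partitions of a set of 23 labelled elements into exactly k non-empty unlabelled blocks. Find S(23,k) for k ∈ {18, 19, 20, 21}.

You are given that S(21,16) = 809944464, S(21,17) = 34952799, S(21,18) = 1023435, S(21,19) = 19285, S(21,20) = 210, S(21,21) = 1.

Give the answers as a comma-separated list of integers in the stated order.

row 22: T[22][17]=17·34952799+809944464=1404142047  T[22][18]=18·1023435+34952799=53374629  T[22][19]=19·19285+1023435=1389850  T[22][20]=20·210+19285=23485  T[22][21]=21·1+210=231
row 23: T[23][18]=18·53374629+1404142047=2364885369  T[23][19]=19·1389850+53374629=79781779  T[23][20]=20·23485+1389850=1859550  T[23][21]=21·231+23485=28336
Read S(23,18) = 2364885369, S(23,19) = 79781779, S(23,20) = 1859550, S(23,21) = 28336.

2364885369, 79781779, 1859550, 28336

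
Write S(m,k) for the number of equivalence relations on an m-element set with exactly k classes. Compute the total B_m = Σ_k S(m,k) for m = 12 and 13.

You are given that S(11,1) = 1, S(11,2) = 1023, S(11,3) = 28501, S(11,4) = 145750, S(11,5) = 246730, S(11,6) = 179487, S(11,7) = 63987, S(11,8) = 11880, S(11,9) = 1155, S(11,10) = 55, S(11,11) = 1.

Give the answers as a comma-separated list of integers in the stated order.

r12: T_12,1=1×1+0=1; T_12,2=2×1023+1=2047; T_12,3=3×28501+1023=86526; T_12,4=4×145750+28501=611501; T_12,5=5×246730+145750=1379400; T_12,6=6×179487+246730=1323652; T_12,7=7×63987+179487=627396; T_12,8=8×11880+63987=159027; T_12,9=9×1155+11880=22275; T_12,10=10×55+1155=1705; T_12,11=11×1+55=66; T_12,12=12×0+1=1
r13: T_13,1=1×1+0=1; T_13,2=2×2047+1=4095; T_13,3=3×86526+2047=261625; T_13,4=4×611501+86526=2532530; T_13,5=5×1379400+611501=7508501; T_13,6=6×1323652+1379400=9321312; T_13,7=7×627396+1323652=5715424; T_13,8=8×159027+627396=1899612; T_13,9=9×22275+159027=359502; T_13,10=10×1705+22275=39325; T_13,11=11×66+1705=2431; T_13,12=12×1+66=78; T_13,13=13×0+1=1
B_12 = ΣS(12,k) = 1+2047+86526+611501+1379400+1323652+627396+159027+22275+1705+66+1 = 4213597
B_13 = ΣS(13,k) = 1+4095+261625+2532530+7508501+9321312+5715424+1899612+359502+39325+2431+78+1 = 27644437

4213597, 27644437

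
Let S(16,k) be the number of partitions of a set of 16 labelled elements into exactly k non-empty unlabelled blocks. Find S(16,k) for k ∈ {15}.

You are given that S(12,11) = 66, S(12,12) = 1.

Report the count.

120

r13: T_13,12=12×1+66=78; T_13,13=13×0+1=1
r14: T_14,13=13×1+78=91; T_14,14=14×0+1=1
r15: T_15,14=14×1+91=105; T_15,15=15×0+1=1
r16: T_16,15=15×1+105=120
Read S(16,15) = 120.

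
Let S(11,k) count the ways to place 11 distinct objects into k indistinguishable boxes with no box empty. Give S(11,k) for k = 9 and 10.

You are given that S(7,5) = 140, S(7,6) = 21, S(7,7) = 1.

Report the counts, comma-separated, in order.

row 8: T[8][6]=6·21+140=266  T[8][7]=7·1+21=28  T[8][8]=8·0+1=1
row 9: T[9][7]=7·28+266=462  T[9][8]=8·1+28=36  T[9][9]=9·0+1=1
row 10: T[10][8]=8·36+462=750  T[10][9]=9·1+36=45  T[10][10]=10·0+1=1
row 11: T[11][9]=9·45+750=1155  T[11][10]=10·1+45=55
Read S(11,9) = 1155, S(11,10) = 55.

1155, 55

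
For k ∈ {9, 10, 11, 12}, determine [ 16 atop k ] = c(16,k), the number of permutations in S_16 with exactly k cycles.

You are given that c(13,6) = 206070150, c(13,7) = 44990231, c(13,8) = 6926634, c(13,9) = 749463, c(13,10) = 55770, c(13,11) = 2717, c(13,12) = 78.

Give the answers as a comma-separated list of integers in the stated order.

@14  (14,7):44990231·13+206070150→790943153, (14,8):6926634·13+44990231→135036473, (14,9):749463·13+6926634→16669653, (14,10):55770·13+749463→1474473, (14,11):2717·13+55770→91091, (14,12):78·13+2717→3731
@15  (15,8):135036473·14+790943153→2681453775, (15,9):16669653·14+135036473→368411615, (15,10):1474473·14+16669653→37312275, (15,11):91091·14+1474473→2749747, (15,12):3731·14+91091→143325
@16  (16,9):368411615·15+2681453775→8207628000, (16,10):37312275·15+368411615→928095740, (16,11):2749747·15+37312275→78558480, (16,12):143325·15+2749747→4899622
Read c(16,9) = 8207628000, c(16,10) = 928095740, c(16,11) = 78558480, c(16,12) = 4899622.

8207628000, 928095740, 78558480, 4899622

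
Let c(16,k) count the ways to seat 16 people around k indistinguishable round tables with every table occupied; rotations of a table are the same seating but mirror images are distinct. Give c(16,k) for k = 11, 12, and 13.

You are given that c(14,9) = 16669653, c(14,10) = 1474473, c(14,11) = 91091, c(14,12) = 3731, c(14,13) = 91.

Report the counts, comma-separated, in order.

@15  (15,10):1474473·14+16669653→37312275, (15,11):91091·14+1474473→2749747, (15,12):3731·14+91091→143325, (15,13):91·14+3731→5005
@16  (16,11):2749747·15+37312275→78558480, (16,12):143325·15+2749747→4899622, (16,13):5005·15+143325→218400
Read c(16,11) = 78558480, c(16,12) = 4899622, c(16,13) = 218400.

78558480, 4899622, 218400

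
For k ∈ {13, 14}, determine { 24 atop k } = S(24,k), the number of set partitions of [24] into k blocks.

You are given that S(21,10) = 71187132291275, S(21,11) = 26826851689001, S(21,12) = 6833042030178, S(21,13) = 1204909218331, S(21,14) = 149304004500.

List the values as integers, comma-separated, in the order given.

6888836057922000, 1362091021641000

row 22: T[22][11]=11·26826851689001+71187132291275=366282500870286  T[22][12]=12·6833042030178+26826851689001=108823356051137  T[22][13]=13·1204909218331+6833042030178=22496861868481  T[22][14]=14·149304004500+1204909218331=3295165281331
row 23: T[23][12]=12·108823356051137+366282500870286=1672162773483930  T[23][13]=13·22496861868481+108823356051137=401282560341390  T[23][14]=14·3295165281331+22496861868481=68629175807115
row 24: T[24][13]=13·401282560341390+1672162773483930=6888836057922000  T[24][14]=14·68629175807115+401282560341390=1362091021641000
Read S(24,13) = 6888836057922000, S(24,14) = 1362091021641000.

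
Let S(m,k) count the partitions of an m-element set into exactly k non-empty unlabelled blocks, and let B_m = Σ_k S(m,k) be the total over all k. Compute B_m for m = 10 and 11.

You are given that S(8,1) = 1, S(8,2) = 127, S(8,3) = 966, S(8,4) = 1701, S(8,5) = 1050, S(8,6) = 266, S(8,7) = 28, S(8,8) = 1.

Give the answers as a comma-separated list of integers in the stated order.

115975, 678570

[9] T[9,1]:1*1+0=1 · T[9,2]:2*127+1=255 · T[9,3]:3*966+127=3025 · T[9,4]:4*1701+966=7770 · T[9,5]:5*1050+1701=6951 · T[9,6]:6*266+1050=2646 · T[9,7]:7*28+266=462 · T[9,8]:8*1+28=36 · T[9,9]:9*0+1=1
[10] T[10,1]:1*1+0=1 · T[10,2]:2*255+1=511 · T[10,3]:3*3025+255=9330 · T[10,4]:4*7770+3025=34105 · T[10,5]:5*6951+7770=42525 · T[10,6]:6*2646+6951=22827 · T[10,7]:7*462+2646=5880 · T[10,8]:8*36+462=750 · T[10,9]:9*1+36=45 · T[10,10]:10*0+1=1
[11] T[11,1]:1*1+0=1 · T[11,2]:2*511+1=1023 · T[11,3]:3*9330+511=28501 · T[11,4]:4*34105+9330=145750 · T[11,5]:5*42525+34105=246730 · T[11,6]:6*22827+42525=179487 · T[11,7]:7*5880+22827=63987 · T[11,8]:8*750+5880=11880 · T[11,9]:9*45+750=1155 · T[11,10]:10*1+45=55 · T[11,11]:11*0+1=1
B_10 = ΣS(10,k) = 1+511+9330+34105+42525+22827+5880+750+45+1 = 115975
B_11 = ΣS(11,k) = 1+1023+28501+145750+246730+179487+63987+11880+1155+55+1 = 678570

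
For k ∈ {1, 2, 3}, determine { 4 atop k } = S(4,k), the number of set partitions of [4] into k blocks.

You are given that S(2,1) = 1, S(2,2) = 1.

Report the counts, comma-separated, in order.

1, 7, 6

[3] T[3,1]:1*1+0=1 · T[3,2]:2*1+1=3 · T[3,3]:3*0+1=1
[4] T[4,1]:1*1+0=1 · T[4,2]:2*3+1=7 · T[4,3]:3*1+3=6
Read S(4,1) = 1, S(4,2) = 7, S(4,3) = 6.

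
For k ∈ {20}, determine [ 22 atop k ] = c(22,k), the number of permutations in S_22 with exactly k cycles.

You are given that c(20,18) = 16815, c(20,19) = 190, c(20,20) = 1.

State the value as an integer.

25025

r21: T_21,19=20×190+16815=20615; T_21,20=20×1+190=210
r22: T_22,20=21×210+20615=25025
Read c(22,20) = 25025.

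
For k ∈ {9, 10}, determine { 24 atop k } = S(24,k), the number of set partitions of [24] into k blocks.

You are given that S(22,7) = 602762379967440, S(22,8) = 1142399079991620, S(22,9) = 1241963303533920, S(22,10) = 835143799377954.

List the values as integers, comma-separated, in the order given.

row 23: T[23][8]=8·1142399079991620+602762379967440=9741955019900400  T[23][9]=9·1241963303533920+1142399079991620=12320068811796900  T[23][10]=10·835143799377954+1241963303533920=9593401297313460
row 24: T[24][9]=9·12320068811796900+9741955019900400=120622574326072500  T[24][10]=10·9593401297313460+12320068811796900=108254081784931500
Read S(24,9) = 120622574326072500, S(24,10) = 108254081784931500.

120622574326072500, 108254081784931500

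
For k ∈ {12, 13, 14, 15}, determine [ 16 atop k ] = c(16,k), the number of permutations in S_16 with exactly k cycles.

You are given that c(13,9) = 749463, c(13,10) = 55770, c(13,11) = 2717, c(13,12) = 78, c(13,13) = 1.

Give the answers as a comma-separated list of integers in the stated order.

4899622, 218400, 6580, 120

r14: T_14,10=13×55770+749463=1474473; T_14,11=13×2717+55770=91091; T_14,12=13×78+2717=3731; T_14,13=13×1+78=91; T_14,14=13×0+1=1
r15: T_15,11=14×91091+1474473=2749747; T_15,12=14×3731+91091=143325; T_15,13=14×91+3731=5005; T_15,14=14×1+91=105; T_15,15=14×0+1=1
r16: T_16,12=15×143325+2749747=4899622; T_16,13=15×5005+143325=218400; T_16,14=15×105+5005=6580; T_16,15=15×1+105=120
Read c(16,12) = 4899622, c(16,13) = 218400, c(16,14) = 6580, c(16,15) = 120.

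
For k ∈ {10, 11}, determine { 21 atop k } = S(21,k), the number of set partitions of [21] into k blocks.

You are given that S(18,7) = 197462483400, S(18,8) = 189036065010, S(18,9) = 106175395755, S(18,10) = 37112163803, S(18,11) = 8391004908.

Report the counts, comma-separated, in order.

71187132291275, 26826851689001

[19] T[19,8]:8*189036065010+197462483400=1709751003480 · T[19,9]:9*106175395755+189036065010=1144614626805 · T[19,10]:10*37112163803+106175395755=477297033785 · T[19,11]:11*8391004908+37112163803=129413217791
[20] T[20,9]:9*1144614626805+1709751003480=12011282644725 · T[20,10]:10*477297033785+1144614626805=5917584964655 · T[20,11]:11*129413217791+477297033785=1900842429486
[21] T[21,10]:10*5917584964655+12011282644725=71187132291275 · T[21,11]:11*1900842429486+5917584964655=26826851689001
Read S(21,10) = 71187132291275, S(21,11) = 26826851689001.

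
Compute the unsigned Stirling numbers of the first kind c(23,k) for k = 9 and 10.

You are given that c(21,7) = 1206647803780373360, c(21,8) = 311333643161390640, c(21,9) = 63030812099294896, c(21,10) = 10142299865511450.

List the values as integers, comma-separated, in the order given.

r22: T_22,8=21×311333643161390640+1206647803780373360=7744654310169576800; T_22,9=21×63030812099294896+311333643161390640=1634980697246583456; T_22,10=21×10142299865511450+63030812099294896=276019109275035346
r23: T_23,9=22×1634980697246583456+7744654310169576800=43714229649594412832; T_23,10=22×276019109275035346+1634980697246583456=7707401101297361068
Read c(23,9) = 43714229649594412832, c(23,10) = 7707401101297361068.

43714229649594412832, 7707401101297361068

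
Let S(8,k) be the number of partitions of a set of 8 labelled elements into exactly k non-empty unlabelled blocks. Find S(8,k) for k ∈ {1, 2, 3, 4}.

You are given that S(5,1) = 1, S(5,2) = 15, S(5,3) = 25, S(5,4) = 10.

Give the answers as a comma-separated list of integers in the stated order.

1, 127, 966, 1701

@6  (6,1):1·1+0→1, (6,2):15·2+1→31, (6,3):25·3+15→90, (6,4):10·4+25→65
@7  (7,1):1·1+0→1, (7,2):31·2+1→63, (7,3):90·3+31→301, (7,4):65·4+90→350
@8  (8,1):1·1+0→1, (8,2):63·2+1→127, (8,3):301·3+63→966, (8,4):350·4+301→1701
Read S(8,1) = 1, S(8,2) = 127, S(8,3) = 966, S(8,4) = 1701.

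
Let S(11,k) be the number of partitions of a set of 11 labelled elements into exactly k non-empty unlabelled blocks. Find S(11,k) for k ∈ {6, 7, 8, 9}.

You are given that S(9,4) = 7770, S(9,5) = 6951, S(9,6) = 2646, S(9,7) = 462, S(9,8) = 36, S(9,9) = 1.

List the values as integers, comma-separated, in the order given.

row 10: T[10][5]=5·6951+7770=42525  T[10][6]=6·2646+6951=22827  T[10][7]=7·462+2646=5880  T[10][8]=8·36+462=750  T[10][9]=9·1+36=45
row 11: T[11][6]=6·22827+42525=179487  T[11][7]=7·5880+22827=63987  T[11][8]=8·750+5880=11880  T[11][9]=9·45+750=1155
Read S(11,6) = 179487, S(11,7) = 63987, S(11,8) = 11880, S(11,9) = 1155.

179487, 63987, 11880, 1155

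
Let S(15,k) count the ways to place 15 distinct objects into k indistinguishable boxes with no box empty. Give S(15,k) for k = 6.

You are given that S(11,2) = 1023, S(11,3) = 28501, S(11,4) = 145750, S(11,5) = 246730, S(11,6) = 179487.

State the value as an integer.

420693273

row 12: T[12][3]=3·28501+1023=86526  T[12][4]=4·145750+28501=611501  T[12][5]=5·246730+145750=1379400  T[12][6]=6·179487+246730=1323652
row 13: T[13][4]=4·611501+86526=2532530  T[13][5]=5·1379400+611501=7508501  T[13][6]=6·1323652+1379400=9321312
row 14: T[14][5]=5·7508501+2532530=40075035  T[14][6]=6·9321312+7508501=63436373
row 15: T[15][6]=6·63436373+40075035=420693273
Read S(15,6) = 420693273.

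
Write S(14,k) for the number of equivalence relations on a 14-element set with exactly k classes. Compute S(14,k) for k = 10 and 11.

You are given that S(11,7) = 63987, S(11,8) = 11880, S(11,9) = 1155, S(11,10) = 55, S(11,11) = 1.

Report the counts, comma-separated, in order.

752752, 66066

row 12: T[12][8]=8·11880+63987=159027  T[12][9]=9·1155+11880=22275  T[12][10]=10·55+1155=1705  T[12][11]=11·1+55=66
row 13: T[13][9]=9·22275+159027=359502  T[13][10]=10·1705+22275=39325  T[13][11]=11·66+1705=2431
row 14: T[14][10]=10·39325+359502=752752  T[14][11]=11·2431+39325=66066
Read S(14,10) = 752752, S(14,11) = 66066.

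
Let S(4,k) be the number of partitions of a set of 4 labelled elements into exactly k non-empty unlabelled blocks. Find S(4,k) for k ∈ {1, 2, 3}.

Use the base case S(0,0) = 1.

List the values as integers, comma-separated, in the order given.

r1: T_1,1=1×0+1=1
r2: T_2,1=1×1+0=1; T_2,2=2×0+1=1
r3: T_3,1=1×1+0=1; T_3,2=2×1+1=3; T_3,3=3×0+1=1
r4: T_4,1=1×1+0=1; T_4,2=2×3+1=7; T_4,3=3×1+3=6
Read S(4,1) = 1, S(4,2) = 7, S(4,3) = 6.

1, 7, 6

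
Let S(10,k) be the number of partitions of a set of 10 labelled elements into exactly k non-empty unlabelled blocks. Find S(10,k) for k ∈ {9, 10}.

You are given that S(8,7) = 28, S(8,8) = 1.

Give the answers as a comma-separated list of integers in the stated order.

45, 1

r9: T_9,8=8×1+28=36; T_9,9=9×0+1=1
r10: T_10,9=9×1+36=45; T_10,10=10×0+1=1
Read S(10,9) = 45, S(10,10) = 1.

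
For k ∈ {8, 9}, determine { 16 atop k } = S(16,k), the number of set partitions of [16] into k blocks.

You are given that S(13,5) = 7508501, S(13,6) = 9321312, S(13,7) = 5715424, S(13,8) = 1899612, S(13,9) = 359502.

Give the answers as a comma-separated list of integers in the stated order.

@14  (14,6):9321312·6+7508501→63436373, (14,7):5715424·7+9321312→49329280, (14,8):1899612·8+5715424→20912320, (14,9):359502·9+1899612→5135130
@15  (15,7):49329280·7+63436373→408741333, (15,8):20912320·8+49329280→216627840, (15,9):5135130·9+20912320→67128490
@16  (16,8):216627840·8+408741333→2141764053, (16,9):67128490·9+216627840→820784250
Read S(16,8) = 2141764053, S(16,9) = 820784250.

2141764053, 820784250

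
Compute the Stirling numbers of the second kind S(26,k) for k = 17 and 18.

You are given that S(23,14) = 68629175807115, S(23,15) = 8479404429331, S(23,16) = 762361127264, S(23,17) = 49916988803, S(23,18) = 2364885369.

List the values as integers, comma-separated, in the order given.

1343731795378830, 107025546101760

@24  (24,15):8479404429331·15+68629175807115→195820242247080, (24,16):762361127264·16+8479404429331→20677182465555, (24,17):49916988803·17+762361127264→1610949936915, (24,18):2364885369·18+49916988803→92484925445
@25  (25,16):20677182465555·16+195820242247080→526655161695960, (25,17):1610949936915·17+20677182465555→48063331393110, (25,18):92484925445·18+1610949936915→3275678594925
@26  (26,17):48063331393110·17+526655161695960→1343731795378830, (26,18):3275678594925·18+48063331393110→107025546101760
Read S(26,17) = 1343731795378830, S(26,18) = 107025546101760.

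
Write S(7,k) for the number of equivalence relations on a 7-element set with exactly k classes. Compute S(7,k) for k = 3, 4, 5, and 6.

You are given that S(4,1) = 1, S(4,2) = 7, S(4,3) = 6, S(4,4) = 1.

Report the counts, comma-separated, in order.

@5  (5,1):1·1+0→1, (5,2):7·2+1→15, (5,3):6·3+7→25, (5,4):1·4+6→10, (5,5):0·5+1→1
@6  (6,2):15·2+1→31, (6,3):25·3+15→90, (6,4):10·4+25→65, (6,5):1·5+10→15, (6,6):0·6+1→1
@7  (7,3):90·3+31→301, (7,4):65·4+90→350, (7,5):15·5+65→140, (7,6):1·6+15→21
Read S(7,3) = 301, S(7,4) = 350, S(7,5) = 140, S(7,6) = 21.

301, 350, 140, 21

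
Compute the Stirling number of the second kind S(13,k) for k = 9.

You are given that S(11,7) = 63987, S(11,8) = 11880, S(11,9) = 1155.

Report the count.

359502

@12  (12,8):11880·8+63987→159027, (12,9):1155·9+11880→22275
@13  (13,9):22275·9+159027→359502
Read S(13,9) = 359502.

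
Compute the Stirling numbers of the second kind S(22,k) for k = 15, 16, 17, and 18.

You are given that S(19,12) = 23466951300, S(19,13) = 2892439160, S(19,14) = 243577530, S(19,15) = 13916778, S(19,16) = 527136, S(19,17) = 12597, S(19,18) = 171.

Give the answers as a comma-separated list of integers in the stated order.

row 20: T[20][13]=13·2892439160+23466951300=61068660380  T[20][14]=14·243577530+2892439160=6302524580  T[20][15]=15·13916778+243577530=452329200  T[20][16]=16·527136+13916778=22350954  T[20][17]=17·12597+527136=741285  T[20][18]=18·171+12597=15675
row 21: T[21][14]=14·6302524580+61068660380=149304004500  T[21][15]=15·452329200+6302524580=13087462580  T[21][16]=16·22350954+452329200=809944464  T[21][17]=17·741285+22350954=34952799  T[21][18]=18·15675+741285=1023435
row 22: T[22][15]=15·13087462580+149304004500=345615943200  T[22][16]=16·809944464+13087462580=26046574004  T[22][17]=17·34952799+809944464=1404142047  T[22][18]=18·1023435+34952799=53374629
Read S(22,15) = 345615943200, S(22,16) = 26046574004, S(22,17) = 1404142047, S(22,18) = 53374629.

345615943200, 26046574004, 1404142047, 53374629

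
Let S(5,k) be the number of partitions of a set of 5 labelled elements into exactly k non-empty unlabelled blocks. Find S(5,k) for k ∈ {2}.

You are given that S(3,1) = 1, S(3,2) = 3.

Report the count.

i=4: T(4,1)=0+1·1=1 | T(4,2)=1+2·3=7
i=5: T(5,2)=1+2·7=15
Read S(5,2) = 15.

15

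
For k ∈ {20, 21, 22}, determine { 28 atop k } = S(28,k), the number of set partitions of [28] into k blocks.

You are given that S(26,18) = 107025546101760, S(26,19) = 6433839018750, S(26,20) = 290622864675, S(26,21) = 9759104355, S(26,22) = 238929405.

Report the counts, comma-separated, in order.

474194413703010, 22653141490980, 825906183960

i=27: T(27,19)=107025546101760+19·6433839018750=229268487458010 | T(27,20)=6433839018750+20·290622864675=12246296312250 | T(27,21)=290622864675+21·9759104355=495564056130 | T(27,22)=9759104355+22·238929405=15015551265
i=28: T(28,20)=229268487458010+20·12246296312250=474194413703010 | T(28,21)=12246296312250+21·495564056130=22653141490980 | T(28,22)=495564056130+22·15015551265=825906183960
Read S(28,20) = 474194413703010, S(28,21) = 22653141490980, S(28,22) = 825906183960.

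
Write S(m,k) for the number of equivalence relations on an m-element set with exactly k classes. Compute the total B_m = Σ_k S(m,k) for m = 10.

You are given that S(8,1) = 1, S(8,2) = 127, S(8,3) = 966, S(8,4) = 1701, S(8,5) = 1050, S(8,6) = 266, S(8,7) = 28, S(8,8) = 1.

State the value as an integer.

115975

row 9: T[9][1]=1·1+0=1  T[9][2]=2·127+1=255  T[9][3]=3·966+127=3025  T[9][4]=4·1701+966=7770  T[9][5]=5·1050+1701=6951  T[9][6]=6·266+1050=2646  T[9][7]=7·28+266=462  T[9][8]=8·1+28=36  T[9][9]=9·0+1=1
row 10: T[10][1]=1·1+0=1  T[10][2]=2·255+1=511  T[10][3]=3·3025+255=9330  T[10][4]=4·7770+3025=34105  T[10][5]=5·6951+7770=42525  T[10][6]=6·2646+6951=22827  T[10][7]=7·462+2646=5880  T[10][8]=8·36+462=750  T[10][9]=9·1+36=45  T[10][10]=10·0+1=1
B_10 = ΣS(10,k) = 1+511+9330+34105+42525+22827+5880+750+45+1 = 115975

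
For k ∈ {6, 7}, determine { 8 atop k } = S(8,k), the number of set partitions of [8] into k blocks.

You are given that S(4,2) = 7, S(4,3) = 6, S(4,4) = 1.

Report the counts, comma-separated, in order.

266, 28

row 5: T[5][3]=3·6+7=25  T[5][4]=4·1+6=10  T[5][5]=5·0+1=1
row 6: T[6][4]=4·10+25=65  T[6][5]=5·1+10=15  T[6][6]=6·0+1=1
row 7: T[7][5]=5·15+65=140  T[7][6]=6·1+15=21  T[7][7]=7·0+1=1
row 8: T[8][6]=6·21+140=266  T[8][7]=7·1+21=28
Read S(8,6) = 266, S(8,7) = 28.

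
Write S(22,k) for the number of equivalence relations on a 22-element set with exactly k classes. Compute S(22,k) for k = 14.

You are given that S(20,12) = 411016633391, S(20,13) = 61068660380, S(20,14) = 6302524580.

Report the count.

[21] T[21,13]:13*61068660380+411016633391=1204909218331 · T[21,14]:14*6302524580+61068660380=149304004500
[22] T[22,14]:14*149304004500+1204909218331=3295165281331
Read S(22,14) = 3295165281331.

3295165281331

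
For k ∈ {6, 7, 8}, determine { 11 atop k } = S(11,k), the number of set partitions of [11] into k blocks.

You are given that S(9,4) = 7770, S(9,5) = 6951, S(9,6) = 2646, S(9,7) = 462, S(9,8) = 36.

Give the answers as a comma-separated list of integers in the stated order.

i=10: T(10,5)=7770+5·6951=42525 | T(10,6)=6951+6·2646=22827 | T(10,7)=2646+7·462=5880 | T(10,8)=462+8·36=750
i=11: T(11,6)=42525+6·22827=179487 | T(11,7)=22827+7·5880=63987 | T(11,8)=5880+8·750=11880
Read S(11,6) = 179487, S(11,7) = 63987, S(11,8) = 11880.

179487, 63987, 11880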